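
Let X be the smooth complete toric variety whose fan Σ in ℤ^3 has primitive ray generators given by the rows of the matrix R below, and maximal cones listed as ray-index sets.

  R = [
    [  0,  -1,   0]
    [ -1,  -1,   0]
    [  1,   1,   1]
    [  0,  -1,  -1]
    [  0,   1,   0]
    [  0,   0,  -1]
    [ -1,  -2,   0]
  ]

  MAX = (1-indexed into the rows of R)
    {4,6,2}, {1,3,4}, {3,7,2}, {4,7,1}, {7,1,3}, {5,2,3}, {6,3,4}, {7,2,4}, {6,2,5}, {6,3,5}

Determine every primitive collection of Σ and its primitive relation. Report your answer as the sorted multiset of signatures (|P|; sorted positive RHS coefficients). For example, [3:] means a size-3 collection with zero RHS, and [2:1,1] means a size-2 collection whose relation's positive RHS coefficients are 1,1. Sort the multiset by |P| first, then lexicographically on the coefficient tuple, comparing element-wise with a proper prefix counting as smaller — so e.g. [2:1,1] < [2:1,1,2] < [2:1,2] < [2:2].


Σ has 9 primitive collections:

  P = {1,5}:  v_{1} + v_{5} = 0 ; sig = [2:]
  P = {1,2}:  v_{1} + v_{2} = v_{7} ; sig = [2:1]
  P = {1,6}:  v_{1} + v_{6} = v_{4} ; sig = [2:1]
  P = {4,5}:  v_{4} + v_{5} = v_{6} ; sig = [2:1]
  P = {5,7}:  v_{5} + v_{7} = v_{2} ; sig = [2:1]
  P = {6,7}:  v_{6} + v_{7} = v_{2} + v_{4} ; sig = [2:1,1]
  P = {2,3,6}:  v_{2} + v_{3} + v_{6} = 0 ; sig = [3:]
  P = {2,3,4}:  v_{2} + v_{3} + v_{4} = v_{1} ; sig = [3:1]
  P = {3,4,7}:  v_{3} + v_{4} + v_{7} = 2·v_{1} ; sig = [3:2]

Hence PRS(X_Σ) =
    [2:]
    [2:1]
    [2:1]
    [2:1]
    [2:1]
    [2:1,1]
    [3:]
    [3:1]
    [3:2]


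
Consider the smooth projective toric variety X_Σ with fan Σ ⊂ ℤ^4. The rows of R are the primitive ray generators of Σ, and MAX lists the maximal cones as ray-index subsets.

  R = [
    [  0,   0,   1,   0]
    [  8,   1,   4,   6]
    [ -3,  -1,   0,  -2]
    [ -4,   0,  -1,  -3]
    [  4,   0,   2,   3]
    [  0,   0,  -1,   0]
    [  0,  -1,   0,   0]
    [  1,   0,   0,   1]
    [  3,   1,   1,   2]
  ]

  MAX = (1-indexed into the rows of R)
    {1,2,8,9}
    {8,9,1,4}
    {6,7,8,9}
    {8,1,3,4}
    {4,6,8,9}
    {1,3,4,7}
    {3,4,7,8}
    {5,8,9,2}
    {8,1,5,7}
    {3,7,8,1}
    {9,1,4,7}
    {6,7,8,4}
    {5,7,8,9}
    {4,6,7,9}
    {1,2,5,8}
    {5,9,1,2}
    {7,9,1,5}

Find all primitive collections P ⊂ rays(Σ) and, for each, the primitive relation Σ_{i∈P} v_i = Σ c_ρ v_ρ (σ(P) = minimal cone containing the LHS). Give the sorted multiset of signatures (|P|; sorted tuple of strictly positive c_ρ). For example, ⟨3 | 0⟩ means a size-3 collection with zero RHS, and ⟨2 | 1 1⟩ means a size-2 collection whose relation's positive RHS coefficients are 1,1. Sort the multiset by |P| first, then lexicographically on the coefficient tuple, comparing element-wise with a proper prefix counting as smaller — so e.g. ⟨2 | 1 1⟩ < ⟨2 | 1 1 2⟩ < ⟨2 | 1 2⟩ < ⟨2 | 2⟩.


The 14 primitive collections of Σ (r=9, n=4):

  P={1,6}:  v_{1} + v_{6} = 0  →  sig = ⟨2 | 0⟩
  P={3,9}:  v_{3} + v_{9} = v_{1}  →  sig = ⟨2 | 1⟩
  P={4,5}:  v_{4} + v_{5} = v_{1}  →  sig = ⟨2 | 1⟩
  P={2,6}:  v_{2} + v_{6} = v_{5} + v_{8} + v_{9}  →  sig = ⟨2 | 1 1 1⟩
  P={3,6}:  v_{3} + v_{6} = v_{4} + v_{7} + v_{8}  →  sig = ⟨2 | 1 1 1⟩
  P={5,6}:  v_{5} + v_{6} = v_{7} + v_{8} + v_{9}  →  sig = ⟨2 | 1 1 1⟩
  P={2,3}:  v_{2} + v_{3} = 2·v_{1} + v_{5} + v_{8}  →  sig = ⟨2 | 1 1 2⟩
  P={2,4}:  v_{2} + v_{4} = 2·v_{1} + v_{8} + v_{9}  →  sig = ⟨2 | 1 1 2⟩
  P={3,5}:  v_{3} + v_{5} = 2·v_{1} + v_{7} + v_{8}  →  sig = ⟨2 | 1 1 2⟩
  P={2,7}:  v_{2} + v_{7} = 2·v_{5}  →  sig = ⟨2 | 2⟩
  P={4,7,8,9}:  v_{4} + v_{7} + v_{8} + v_{9} = 0  →  sig = ⟨4 | 0⟩
  P={1,4,7,8}:  v_{1} + v_{4} + v_{7} + v_{8} = v_{3}  →  sig = ⟨4 | 1⟩
  P={1,5,8,9}:  v_{1} + v_{5} + v_{8} + v_{9} = v_{2}  →  sig = ⟨4 | 1⟩
  P={1,7,8,9}:  v_{1} + v_{7} + v_{8} + v_{9} = v_{5}  →  sig = ⟨4 | 1⟩

so the primitive-relation signature multiset is
[⟨2 | 0⟩, ⟨2 | 1⟩, ⟨2 | 1⟩, ⟨2 | 1 1 1⟩, ⟨2 | 1 1 1⟩, ⟨2 | 1 1 1⟩, ⟨2 | 1 1 2⟩, ⟨2 | 1 1 2⟩, ⟨2 | 1 1 2⟩, ⟨2 | 2⟩, ⟨4 | 0⟩, ⟨4 | 1⟩, ⟨4 | 1⟩, ⟨4 | 1⟩]


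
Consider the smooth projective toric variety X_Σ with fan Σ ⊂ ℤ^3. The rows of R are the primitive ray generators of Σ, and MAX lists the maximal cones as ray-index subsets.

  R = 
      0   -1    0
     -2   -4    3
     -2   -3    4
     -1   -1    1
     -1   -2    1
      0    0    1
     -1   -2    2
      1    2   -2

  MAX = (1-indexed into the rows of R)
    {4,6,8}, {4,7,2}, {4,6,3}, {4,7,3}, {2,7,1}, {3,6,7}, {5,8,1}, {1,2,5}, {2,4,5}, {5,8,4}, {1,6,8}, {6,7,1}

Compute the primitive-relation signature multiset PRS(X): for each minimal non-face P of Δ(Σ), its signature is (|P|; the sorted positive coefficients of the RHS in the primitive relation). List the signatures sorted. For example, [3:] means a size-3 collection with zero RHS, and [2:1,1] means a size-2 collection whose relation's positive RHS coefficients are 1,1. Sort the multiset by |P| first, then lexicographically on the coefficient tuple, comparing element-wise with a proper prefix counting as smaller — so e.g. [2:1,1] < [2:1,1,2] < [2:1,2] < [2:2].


|primitive collections| = 11. Relations:

  P={7,8}:  v_{7} + v_{8} = 0  →  sig = [2:]
  P={1,4}:  v_{1} + v_{4} = v_{5}  →  sig = [2:1]
  P={2,8}:  v_{2} + v_{8} = v_{5}  →  sig = [2:1]
  P={5,6}:  v_{5} + v_{6} = v_{7}  →  sig = [2:1]
  P={5,7}:  v_{5} + v_{7} = v_{2}  →  sig = [2:1]
  P={3,8}:  v_{3} + v_{8} = v_{4} + v_{6}  →  sig = [2:1,1]
  P={3,5}:  v_{3} + v_{5} = v_{4} + 2·v_{7}  →  sig = [2:1,2]
  P={2,3}:  v_{2} + v_{3} = v_{4} + 3·v_{7}  →  sig = [2:1,3]
  P={1,3}:  v_{1} + v_{3} = 2·v_{7}  →  sig = [2:2]
  P={2,6}:  v_{2} + v_{6} = 2·v_{7}  →  sig = [2:2]
  P={4,6,7}:  v_{4} + v_{6} + v_{7} = v_{3}  →  sig = [3:1]

Hence PRS(X_Σ) =
[[2:], [2:1], [2:1], [2:1], [2:1], [2:1,1], [2:1,2], [2:1,3], [2:2], [2:2], [3:1]]


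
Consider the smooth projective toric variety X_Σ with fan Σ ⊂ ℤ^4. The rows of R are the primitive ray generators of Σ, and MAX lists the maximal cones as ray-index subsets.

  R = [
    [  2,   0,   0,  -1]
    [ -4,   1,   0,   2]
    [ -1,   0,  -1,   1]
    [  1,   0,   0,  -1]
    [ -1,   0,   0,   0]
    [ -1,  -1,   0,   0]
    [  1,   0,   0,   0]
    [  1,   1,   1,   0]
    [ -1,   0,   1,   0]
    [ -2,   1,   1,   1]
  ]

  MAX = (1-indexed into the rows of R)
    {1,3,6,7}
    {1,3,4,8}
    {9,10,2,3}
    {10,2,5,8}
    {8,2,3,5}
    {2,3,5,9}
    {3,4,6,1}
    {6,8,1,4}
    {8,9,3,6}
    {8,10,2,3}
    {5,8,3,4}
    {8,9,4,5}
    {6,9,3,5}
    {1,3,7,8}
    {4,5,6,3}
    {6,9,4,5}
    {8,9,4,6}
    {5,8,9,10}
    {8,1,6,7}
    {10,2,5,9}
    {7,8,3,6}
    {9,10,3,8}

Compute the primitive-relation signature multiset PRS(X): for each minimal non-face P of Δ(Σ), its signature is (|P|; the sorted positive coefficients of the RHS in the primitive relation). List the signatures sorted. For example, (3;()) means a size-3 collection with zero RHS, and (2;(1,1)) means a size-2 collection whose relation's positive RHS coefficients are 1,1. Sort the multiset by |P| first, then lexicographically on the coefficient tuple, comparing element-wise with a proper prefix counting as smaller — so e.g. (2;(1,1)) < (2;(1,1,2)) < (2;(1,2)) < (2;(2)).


Minimal non-faces — 20 found among 10 rays, 22 max cones:

  P = {5,7}:  v_{5} + v_{7} = 0  ⇒ sig = (2;())
  P = {1,5}:  v_{1} + v_{5} = v_{4}  ⇒ sig = (2;(1))
  P = {4,7}:  v_{4} + v_{7} = v_{1}  ⇒ sig = (2;(1))
  P = {1,10}:  v_{1} + v_{10} = v_{5} + v_{8}  ⇒ sig = (2;(1,1))
  P = {2,7}:  v_{2} + v_{7} = v_{3} + v_{10}  ⇒ sig = (2;(1,1))
  P = {7,9}:  v_{7} + v_{9} = v_{6} + v_{8}  ⇒ sig = (2;(1,1))
  P = {1,9}:  v_{1} + v_{9} = v_{4} + v_{6} + v_{8}  ⇒ sig = (2;(1,1,1))
  P = {7,10}:  v_{7} + v_{10} = v_{3} + v_{8} + v_{9}  ⇒ sig = (2;(1,1,1))
  P = {1,2}:  v_{1} + v_{2} = v_{3} + 2·v_{5} + v_{8}  ⇒ sig = (2;(1,1,2))
  P = {2,4}:  v_{2} + v_{4} = v_{3} + 3·v_{5} + v_{8}  ⇒ sig = (2;(1,1,3))
  P = {4,10}:  v_{4} + v_{10} = 2·v_{5} + v_{8}  ⇒ sig = (2;(1,2))
  P = {6,10}:  v_{6} + v_{10} = v_{3} + 2·v_{9}  ⇒ sig = (2;(1,2))
  P = {2,6}:  v_{2} + v_{6} = 2·v_{3} + v_{5} + 2·v_{9}  ⇒ sig = (2;(1,2,2))
  P = {3,4,9}:  v_{3} + v_{4} + v_{9} = v_{5}  ⇒ sig = (3;(1))
  P = {3,5,10}:  v_{3} + v_{5} + v_{10} = v_{2}  ⇒ sig = (3;(1))
  P = {5,6,8}:  v_{5} + v_{6} + v_{8} = v_{9}  ⇒ sig = (3;(1))
  P = {2,8,9}:  v_{2} + v_{8} + v_{9} = 2·v_{10}  ⇒ sig = (3;(2))
  P = {3,4,6,8}:  v_{3} + v_{4} + v_{6} + v_{8} = 0  ⇒ sig = (4;())
  P = {1,3,6,8}:  v_{1} + v_{3} + v_{6} + v_{8} = v_{7}  ⇒ sig = (4;(1))
  P = {3,5,8,9}:  v_{3} + v_{5} + v_{8} + v_{9} = v_{10}  ⇒ sig = (4;(1))

Signatures (|P|; sorted positive RHS coefficients), sorted:
    (2;())
    (2;(1))
    (2;(1))
    (2;(1,1))
    (2;(1,1))
    (2;(1,1))
    (2;(1,1,1))
    (2;(1,1,1))
    (2;(1,1,2))
    (2;(1,1,3))
    (2;(1,2))
    (2;(1,2))
    (2;(1,2,2))
    (3;(1))
    (3;(1))
    (3;(1))
    (3;(2))
    (4;())
    (4;(1))
    (4;(1))


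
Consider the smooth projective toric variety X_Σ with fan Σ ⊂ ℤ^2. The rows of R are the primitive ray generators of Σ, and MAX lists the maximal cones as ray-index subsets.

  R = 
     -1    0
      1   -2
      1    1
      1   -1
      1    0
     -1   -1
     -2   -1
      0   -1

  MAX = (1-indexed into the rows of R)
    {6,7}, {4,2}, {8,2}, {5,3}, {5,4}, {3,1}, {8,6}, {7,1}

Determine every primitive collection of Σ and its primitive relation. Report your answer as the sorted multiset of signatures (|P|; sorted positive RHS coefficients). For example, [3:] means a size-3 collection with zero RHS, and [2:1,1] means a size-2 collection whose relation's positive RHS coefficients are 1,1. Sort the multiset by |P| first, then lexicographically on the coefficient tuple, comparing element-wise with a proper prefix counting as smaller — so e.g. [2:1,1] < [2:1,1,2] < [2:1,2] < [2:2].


Minimal non-faces — 20 found among 8 rays, 8 max cones:

  P={1,5}:  v_{1} + v_{5} = 0  so sig = [2:]
  P={3,6}:  v_{3} + v_{6} = 0  so sig = [2:]
  P={1,4}:  v_{1} + v_{4} = v_{8}  so sig = [2:1]
  P={1,6}:  v_{1} + v_{6} = v_{7}  so sig = [2:1]
  P={1,8}:  v_{1} + v_{8} = v_{6}  so sig = [2:1]
  P={3,7}:  v_{3} + v_{7} = v_{1}  so sig = [2:1]
  P={3,8}:  v_{3} + v_{8} = v_{5}  so sig = [2:1]
  P={4,8}:  v_{4} + v_{8} = v_{2}  so sig = [2:1]
  P={5,6}:  v_{5} + v_{6} = v_{8}  so sig = [2:1]
  P={5,7}:  v_{5} + v_{7} = v_{6}  so sig = [2:1]
  P={5,8}:  v_{5} + v_{8} = v_{4}  so sig = [2:1]
  P={2,3}:  v_{2} + v_{3} = v_{4} + v_{5}  so sig = [2:1,1]
  P={4,7}:  v_{4} + v_{7} = v_{6} + v_{8}  so sig = [2:1,1]
  P={2,7}:  v_{2} + v_{7} = v_{6} + 2·v_{8}  so sig = [2:1,2]
  P={1,2}:  v_{1} + v_{2} = 2·v_{8}  so sig = [2:2]
  P={2,5}:  v_{2} + v_{5} = 2·v_{4}  so sig = [2:2]
  P={3,4}:  v_{3} + v_{4} = 2·v_{5}  so sig = [2:2]
  P={4,6}:  v_{4} + v_{6} = 2·v_{8}  so sig = [2:2]
  P={7,8}:  v_{7} + v_{8} = 2·v_{6}  so sig = [2:2]
  P={2,6}:  v_{2} + v_{6} = 3·v_{8}  so sig = [2:3]

Signatures (|P|; sorted positive RHS coefficients), sorted:
    [2:]
    [2:]
    [2:1]
    [2:1]
    [2:1]
    [2:1]
    [2:1]
    [2:1]
    [2:1]
    [2:1]
    [2:1]
    [2:1,1]
    [2:1,1]
    [2:1,2]
    [2:2]
    [2:2]
    [2:2]
    [2:2]
    [2:2]
    [2:3]


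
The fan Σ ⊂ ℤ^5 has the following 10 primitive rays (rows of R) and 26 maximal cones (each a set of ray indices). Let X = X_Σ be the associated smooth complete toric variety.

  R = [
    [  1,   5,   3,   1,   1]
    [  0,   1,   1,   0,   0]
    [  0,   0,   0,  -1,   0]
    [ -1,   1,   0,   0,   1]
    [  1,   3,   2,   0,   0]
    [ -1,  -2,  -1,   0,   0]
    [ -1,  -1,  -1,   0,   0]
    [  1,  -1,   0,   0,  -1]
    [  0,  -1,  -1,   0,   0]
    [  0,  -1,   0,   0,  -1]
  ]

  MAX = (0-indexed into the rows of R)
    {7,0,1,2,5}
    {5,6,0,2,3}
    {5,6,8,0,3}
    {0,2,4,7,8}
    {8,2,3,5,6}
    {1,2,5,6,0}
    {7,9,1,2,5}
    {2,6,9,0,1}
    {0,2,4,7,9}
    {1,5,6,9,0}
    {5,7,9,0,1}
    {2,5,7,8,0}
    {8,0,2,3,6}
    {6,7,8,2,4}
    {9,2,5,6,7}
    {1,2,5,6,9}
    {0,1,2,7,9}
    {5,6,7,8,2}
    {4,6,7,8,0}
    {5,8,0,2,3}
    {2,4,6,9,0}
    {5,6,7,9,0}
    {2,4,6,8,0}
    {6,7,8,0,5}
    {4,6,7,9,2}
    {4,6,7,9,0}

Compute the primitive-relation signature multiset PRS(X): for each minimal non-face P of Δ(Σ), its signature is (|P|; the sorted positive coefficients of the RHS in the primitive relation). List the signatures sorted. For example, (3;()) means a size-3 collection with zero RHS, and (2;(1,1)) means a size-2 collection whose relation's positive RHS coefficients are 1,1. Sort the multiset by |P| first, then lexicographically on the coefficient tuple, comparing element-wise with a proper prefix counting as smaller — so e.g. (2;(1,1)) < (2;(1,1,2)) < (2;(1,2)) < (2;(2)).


12 minimal non-faces of Δ(Σ) (on 10 rays):

  {1,8}:  v_{1} + v_{8} = 0  ⟹  sig = (2;())
  {3,7}:  v_{3} + v_{7} = 0  ⟹  sig = (2;())
  {4,5}:  v_{4} + v_{5} = v_{1}  ⟹  sig = (2;(1))
  {3,9}:  v_{3} + v_{9} = v_{1} + v_{6}  ⟹  sig = (2;(1,1))
  {8,9}:  v_{8} + v_{9} = v_{6} + v_{7}  ⟹  sig = (2;(1,1))
  {1,4}:  v_{1} + v_{4} = v_{0} + v_{2} + v_{9}  ⟹  sig = (2;(1,1,1))
  {3,4}:  v_{3} + v_{4} = v_{0} + v_{2} + v_{6}  ⟹  sig = (2;(1,1,1))
  {1,3}:  v_{1} + v_{3} = v_{0} + v_{2} + v_{5} + v_{6}  ⟹  sig = (2;(1,1,1,1))
  {1,6,7}:  v_{1} + v_{6} + v_{7} = v_{9}  ⟹  sig = (3;(1))
  {0,2,6,7}:  v_{0} + v_{2} + v_{6} + v_{7} = v_{4}  ⟹  sig = (4;(1))
  {0,2,5,9}:  v_{0} + v_{2} + v_{5} + v_{9} = 2·v_{1}  ⟹  sig = (4;(2))
  {0,2,5,6,8}:  v_{0} + v_{2} + v_{5} + v_{6} + v_{8} = v_{3}  ⟹  sig = (5;(1))

so the primitive-relation signature multiset is
    (2;())
    (2;())
    (2;(1))
    (2;(1,1))
    (2;(1,1))
    (2;(1,1,1))
    (2;(1,1,1))
    (2;(1,1,1,1))
    (3;(1))
    (4;(1))
    (4;(2))
    (5;(1))


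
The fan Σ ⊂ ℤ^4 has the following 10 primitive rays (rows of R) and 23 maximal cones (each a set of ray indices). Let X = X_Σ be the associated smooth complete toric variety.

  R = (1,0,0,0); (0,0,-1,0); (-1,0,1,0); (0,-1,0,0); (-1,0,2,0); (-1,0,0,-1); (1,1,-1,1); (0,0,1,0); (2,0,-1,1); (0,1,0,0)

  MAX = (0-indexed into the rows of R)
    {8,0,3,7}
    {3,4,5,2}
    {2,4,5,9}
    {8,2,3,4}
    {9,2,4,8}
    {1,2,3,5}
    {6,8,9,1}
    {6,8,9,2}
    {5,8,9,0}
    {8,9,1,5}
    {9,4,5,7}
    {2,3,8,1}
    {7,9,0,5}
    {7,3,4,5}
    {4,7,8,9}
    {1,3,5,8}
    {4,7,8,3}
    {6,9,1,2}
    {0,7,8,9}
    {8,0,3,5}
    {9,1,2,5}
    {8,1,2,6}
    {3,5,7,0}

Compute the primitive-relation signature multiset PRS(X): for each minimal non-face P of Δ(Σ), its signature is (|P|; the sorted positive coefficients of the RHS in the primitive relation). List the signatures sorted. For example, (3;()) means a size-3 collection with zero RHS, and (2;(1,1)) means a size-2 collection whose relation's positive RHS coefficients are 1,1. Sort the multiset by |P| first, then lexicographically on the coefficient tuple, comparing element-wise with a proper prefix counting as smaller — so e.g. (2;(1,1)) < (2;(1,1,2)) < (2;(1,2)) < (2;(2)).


|primitive collections| = 16. Relations:

  P = {1,7}:  v_{1} + v_{7} = 0 ; sig = (2;())
  P = {3,9}:  v_{3} + v_{9} = 0 ; sig = (2;())
  P = {0,2}:  v_{0} + v_{2} = v_{7} ; sig = (2;(1))
  P = {1,4}:  v_{1} + v_{4} = v_{2} ; sig = (2;(1))
  P = {2,7}:  v_{2} + v_{7} = v_{4} ; sig = (2;(1))
  P = {0,1}:  v_{0} + v_{1} = v_{5} + v_{8} ; sig = (2;(1,1))
  P = {0,6}:  v_{0} + v_{6} = v_{8} + v_{9} ; sig = (2;(1,1))
  P = {5,6}:  v_{5} + v_{6} = v_{1} + v_{9} ; sig = (2;(1,1))
  P = {3,6}:  v_{3} + v_{6} = v_{1} + v_{2} + v_{8} ; sig = (2;(1,1,1))
  P = {6,7}:  v_{6} + v_{7} = v_{2} + v_{8} + v_{9} ; sig = (2;(1,1,1))
  P = {4,6}:  v_{4} + v_{6} = 2·v_{2} + v_{8} + v_{9} ; sig = (2;(1,1,2))
  P = {0,4}:  v_{0} + v_{4} = 2·v_{7} ; sig = (2;(2))
  P = {2,5,8}:  v_{2} + v_{5} + v_{8} = 0 ; sig = (3;())
  P = {4,5,8}:  v_{4} + v_{5} + v_{8} = v_{7} ; sig = (3;(1))
  P = {5,7,8}:  v_{5} + v_{7} + v_{8} = v_{0} ; sig = (3;(1))
  P = {1,2,8,9}:  v_{1} + v_{2} + v_{8} + v_{9} = v_{6} ; sig = (4;(1))

Hence PRS(X_Σ) =
{ (2;()) ×2,  (2;(1)) ×3,  (2;(1,1)) ×3,  (2;(1,1,1)) ×2,  (2;(1,1,2)),  (2;(2)),  (3;()),  (3;(1)) ×2,  (4;(1)) }


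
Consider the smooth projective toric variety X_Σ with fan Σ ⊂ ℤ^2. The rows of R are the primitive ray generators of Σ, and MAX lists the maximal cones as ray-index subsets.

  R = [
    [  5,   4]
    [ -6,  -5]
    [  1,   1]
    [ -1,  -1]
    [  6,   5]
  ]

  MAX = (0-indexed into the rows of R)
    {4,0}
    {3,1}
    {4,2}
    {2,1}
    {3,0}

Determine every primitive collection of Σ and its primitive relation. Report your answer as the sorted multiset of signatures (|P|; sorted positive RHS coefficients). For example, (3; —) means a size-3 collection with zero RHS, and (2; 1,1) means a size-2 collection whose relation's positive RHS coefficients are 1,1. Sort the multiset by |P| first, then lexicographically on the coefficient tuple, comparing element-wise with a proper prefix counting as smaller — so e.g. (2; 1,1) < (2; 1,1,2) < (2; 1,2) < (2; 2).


The 5 primitive collections of Σ (r=5, n=2):

  • {1,4}:  v_{1} + v_{4} = 0 ; sig = (2; —)
  • {2,3}:  v_{2} + v_{3} = 0 ; sig = (2; —)
  • {0,1}:  v_{0} + v_{1} = v_{3} ; sig = (2; 1)
  • {0,2}:  v_{0} + v_{2} = v_{4} ; sig = (2; 1)
  • {3,4}:  v_{3} + v_{4} = v_{0} ; sig = (2; 1)

so the primitive-relation signature multiset is
[(2; —), (2; —), (2; 1), (2; 1), (2; 1)]


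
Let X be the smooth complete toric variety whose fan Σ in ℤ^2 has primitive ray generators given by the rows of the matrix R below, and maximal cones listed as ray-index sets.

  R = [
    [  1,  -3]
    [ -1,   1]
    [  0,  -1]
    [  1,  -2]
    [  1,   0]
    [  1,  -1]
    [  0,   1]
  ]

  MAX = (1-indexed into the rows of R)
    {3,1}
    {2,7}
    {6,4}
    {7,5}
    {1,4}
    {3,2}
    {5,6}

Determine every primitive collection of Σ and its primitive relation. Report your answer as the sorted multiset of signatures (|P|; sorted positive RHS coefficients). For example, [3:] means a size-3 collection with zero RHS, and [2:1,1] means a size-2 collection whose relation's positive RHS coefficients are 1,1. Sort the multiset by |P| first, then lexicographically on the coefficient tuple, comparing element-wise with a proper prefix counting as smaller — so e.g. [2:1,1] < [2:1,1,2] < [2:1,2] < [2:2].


14 minimal non-faces of Δ(Σ) (on 7 rays):

  {2,6}:  v_{2} + v_{6} = 0  so sig = [2:]
  {3,7}:  v_{3} + v_{7} = 0  so sig = [2:]
  {1,7}:  v_{1} + v_{7} = v_{4}  so sig = [2:1]
  {2,4}:  v_{2} + v_{4} = v_{3}  so sig = [2:1]
  {2,5}:  v_{2} + v_{5} = v_{7}  so sig = [2:1]
  {3,4}:  v_{3} + v_{4} = v_{1}  so sig = [2:1]
  {3,5}:  v_{3} + v_{5} = v_{6}  so sig = [2:1]
  {3,6}:  v_{3} + v_{6} = v_{4}  so sig = [2:1]
  {4,7}:  v_{4} + v_{7} = v_{6}  so sig = [2:1]
  {6,7}:  v_{6} + v_{7} = v_{5}  so sig = [2:1]
  {1,5}:  v_{1} + v_{5} = v_{4} + v_{6}  so sig = [2:1,1]
  {1,2}:  v_{1} + v_{2} = 2·v_{3}  so sig = [2:2]
  {1,6}:  v_{1} + v_{6} = 2·v_{4}  so sig = [2:2]
  {4,5}:  v_{4} + v_{5} = 2·v_{6}  so sig = [2:2]

so the primitive-relation signature multiset is
    |P|=2: 14 collections, coeffs (), (), (1), (1), (1), (1), (1), (1), (1), (1), (1,1), (2), (2), (2)


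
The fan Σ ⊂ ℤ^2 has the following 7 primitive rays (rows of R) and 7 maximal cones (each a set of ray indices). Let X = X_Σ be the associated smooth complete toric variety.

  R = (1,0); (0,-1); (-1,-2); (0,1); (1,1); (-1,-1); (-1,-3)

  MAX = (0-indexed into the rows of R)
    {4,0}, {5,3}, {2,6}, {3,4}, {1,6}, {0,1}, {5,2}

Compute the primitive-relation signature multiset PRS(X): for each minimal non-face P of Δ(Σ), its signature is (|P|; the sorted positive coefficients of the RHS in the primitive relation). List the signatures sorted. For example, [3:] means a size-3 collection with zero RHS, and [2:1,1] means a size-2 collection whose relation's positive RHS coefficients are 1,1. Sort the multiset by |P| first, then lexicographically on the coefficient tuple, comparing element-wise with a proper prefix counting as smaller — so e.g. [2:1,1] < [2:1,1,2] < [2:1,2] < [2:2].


Σ has 14 primitive collections:

  {1,3}:  v_{1} + v_{3} = 0 ; sig = [2:]
  {4,5}:  v_{4} + v_{5} = 0 ; sig = [2:]
  {0,3}:  v_{0} + v_{3} = v_{4} ; sig = [2:1]
  {0,5}:  v_{0} + v_{5} = v_{1} ; sig = [2:1]
  {1,2}:  v_{1} + v_{2} = v_{6} ; sig = [2:1]
  {1,4}:  v_{1} + v_{4} = v_{0} ; sig = [2:1]
  {1,5}:  v_{1} + v_{5} = v_{2} ; sig = [2:1]
  {2,3}:  v_{2} + v_{3} = v_{5} ; sig = [2:1]
  {2,4}:  v_{2} + v_{4} = v_{1} ; sig = [2:1]
  {3,6}:  v_{3} + v_{6} = v_{2} ; sig = [2:1]
  {0,2}:  v_{0} + v_{2} = 2·v_{1} ; sig = [2:2]
  {4,6}:  v_{4} + v_{6} = 2·v_{1} ; sig = [2:2]
  {5,6}:  v_{5} + v_{6} = 2·v_{2} ; sig = [2:2]
  {0,6}:  v_{0} + v_{6} = 3·v_{1} ; sig = [2:3]

so the primitive-relation signature multiset is
[[2:], [2:], [2:1], [2:1], [2:1], [2:1], [2:1], [2:1], [2:1], [2:1], [2:2], [2:2], [2:2], [2:3]]


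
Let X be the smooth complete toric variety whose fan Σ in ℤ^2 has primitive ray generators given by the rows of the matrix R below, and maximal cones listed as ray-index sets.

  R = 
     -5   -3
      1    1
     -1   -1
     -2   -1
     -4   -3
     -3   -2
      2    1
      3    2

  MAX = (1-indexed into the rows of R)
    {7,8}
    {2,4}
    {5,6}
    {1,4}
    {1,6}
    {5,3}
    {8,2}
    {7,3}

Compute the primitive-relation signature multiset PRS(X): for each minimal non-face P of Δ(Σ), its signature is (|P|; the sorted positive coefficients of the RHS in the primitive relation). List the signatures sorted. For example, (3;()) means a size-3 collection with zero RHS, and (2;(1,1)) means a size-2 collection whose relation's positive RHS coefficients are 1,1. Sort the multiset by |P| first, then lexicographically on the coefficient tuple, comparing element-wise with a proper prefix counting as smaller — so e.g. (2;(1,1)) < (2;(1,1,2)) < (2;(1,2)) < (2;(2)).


The 20 primitive collections of Σ (r=8, n=2):

  P = {2,3}:  v_{2} + v_{3} = 0  →  sig = (2;())
  P = {4,7}:  v_{4} + v_{7} = 0  →  sig = (2;())
  P = {6,8}:  v_{6} + v_{8} = 0  →  sig = (2;())
  P = {1,7}:  v_{1} + v_{7} = v_{6}  →  sig = (2;(1))
  P = {1,8}:  v_{1} + v_{8} = v_{4}  →  sig = (2;(1))
  P = {2,5}:  v_{2} + v_{5} = v_{6}  →  sig = (2;(1))
  P = {2,6}:  v_{2} + v_{6} = v_{4}  →  sig = (2;(1))
  P = {2,7}:  v_{2} + v_{7} = v_{8}  →  sig = (2;(1))
  P = {3,4}:  v_{3} + v_{4} = v_{6}  →  sig = (2;(1))
  P = {3,6}:  v_{3} + v_{6} = v_{5}  →  sig = (2;(1))
  P = {3,8}:  v_{3} + v_{8} = v_{7}  →  sig = (2;(1))
  P = {4,6}:  v_{4} + v_{6} = v_{1}  →  sig = (2;(1))
  P = {4,8}:  v_{4} + v_{8} = v_{2}  →  sig = (2;(1))
  P = {5,8}:  v_{5} + v_{8} = v_{3}  →  sig = (2;(1))
  P = {6,7}:  v_{6} + v_{7} = v_{3}  →  sig = (2;(1))
  P = {1,2}:  v_{1} + v_{2} = 2·v_{4}  →  sig = (2;(2))
  P = {1,3}:  v_{1} + v_{3} = 2·v_{6}  →  sig = (2;(2))
  P = {4,5}:  v_{4} + v_{5} = 2·v_{6}  →  sig = (2;(2))
  P = {5,7}:  v_{5} + v_{7} = 2·v_{3}  →  sig = (2;(2))
  P = {1,5}:  v_{1} + v_{5} = 3·v_{6}  →  sig = (2;(3))

so the primitive-relation signature multiset is
[(2;()), (2;()), (2;()), (2;(1)), (2;(1)), (2;(1)), (2;(1)), (2;(1)), (2;(1)), (2;(1)), (2;(1)), (2;(1)), (2;(1)), (2;(1)), (2;(1)), (2;(2)), (2;(2)), (2;(2)), (2;(2)), (2;(3))]


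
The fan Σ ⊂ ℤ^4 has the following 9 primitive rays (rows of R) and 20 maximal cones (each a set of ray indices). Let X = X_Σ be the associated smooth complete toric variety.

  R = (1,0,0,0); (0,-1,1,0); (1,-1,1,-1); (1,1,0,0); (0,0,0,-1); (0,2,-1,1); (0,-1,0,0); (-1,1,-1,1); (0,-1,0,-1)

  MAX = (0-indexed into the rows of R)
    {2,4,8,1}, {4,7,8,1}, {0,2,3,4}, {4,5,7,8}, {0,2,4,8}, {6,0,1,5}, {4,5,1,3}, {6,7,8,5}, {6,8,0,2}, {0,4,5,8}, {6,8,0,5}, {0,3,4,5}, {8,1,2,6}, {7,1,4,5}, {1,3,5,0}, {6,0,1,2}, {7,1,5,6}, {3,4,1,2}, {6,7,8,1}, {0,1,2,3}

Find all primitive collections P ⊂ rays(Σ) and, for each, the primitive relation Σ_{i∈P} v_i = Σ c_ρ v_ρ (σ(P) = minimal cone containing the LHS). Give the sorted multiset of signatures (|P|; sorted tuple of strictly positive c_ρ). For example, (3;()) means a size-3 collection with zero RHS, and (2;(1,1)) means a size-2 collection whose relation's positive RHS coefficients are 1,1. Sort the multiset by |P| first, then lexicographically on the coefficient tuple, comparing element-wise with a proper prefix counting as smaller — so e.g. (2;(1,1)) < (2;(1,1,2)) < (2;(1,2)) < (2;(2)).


Minimal non-faces — 10 found among 9 rays, 20 max cones:

  P={2,7}:  v_{2} + v_{7} = 0 — sig = (2;())
  P={2,5}:  v_{2} + v_{5} = v_{3} — sig = (2;(1))
  P={3,6}:  v_{3} + v_{6} = v_{0} — sig = (2;(1))
  P={3,7}:  v_{3} + v_{7} = v_{5} — sig = (2;(1))
  P={4,6}:  v_{4} + v_{6} = v_{8} — sig = (2;(1))
  P={0,7}:  v_{0} + v_{7} = v_{5} + v_{6} — sig = (2;(1,1))
  P={3,8}:  v_{3} + v_{8} = v_{0} + v_{4} — sig = (2;(1,1))
  P={1,5,8}:  v_{1} + v_{5} + v_{8} = 0 — sig = (3;())
  P={0,1,4}:  v_{0} + v_{1} + v_{4} = v_{2} — sig = (3;(1))
  P={0,1,8}:  v_{0} + v_{1} + v_{8} = v_{2} + v_{6} — sig = (3;(1,1))

Signatures (|P|; sorted positive RHS coefficients), sorted:
    |P|=2: 7 collections, coeffs (), (1), (1), (1), (1), (1,1), (1,1)
    |P|=3: 3 collections, coeffs (), (1), (1,1)


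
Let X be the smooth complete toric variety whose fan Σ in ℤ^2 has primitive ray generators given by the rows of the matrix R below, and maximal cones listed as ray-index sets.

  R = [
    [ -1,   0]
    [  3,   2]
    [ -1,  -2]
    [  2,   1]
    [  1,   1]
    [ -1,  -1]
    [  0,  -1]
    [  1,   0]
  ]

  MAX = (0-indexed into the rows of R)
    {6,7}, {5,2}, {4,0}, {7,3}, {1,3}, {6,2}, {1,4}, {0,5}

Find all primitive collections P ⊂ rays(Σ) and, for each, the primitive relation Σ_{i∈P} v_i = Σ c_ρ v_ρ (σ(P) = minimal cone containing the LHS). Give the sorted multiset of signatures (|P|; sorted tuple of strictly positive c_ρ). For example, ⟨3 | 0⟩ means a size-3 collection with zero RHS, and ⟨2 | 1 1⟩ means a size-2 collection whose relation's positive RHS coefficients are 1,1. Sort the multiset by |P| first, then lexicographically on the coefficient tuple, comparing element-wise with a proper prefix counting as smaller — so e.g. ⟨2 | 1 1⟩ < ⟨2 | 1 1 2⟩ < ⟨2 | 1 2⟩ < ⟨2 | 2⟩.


|primitive collections| = 20. Relations:

  P = {0,7}:  v_{0} + v_{7} = 0  so sig = ⟨2 | 0⟩
  P = {4,5}:  v_{4} + v_{5} = 0  so sig = ⟨2 | 0⟩
  P = {0,3}:  v_{0} + v_{3} = v_{4}  so sig = ⟨2 | 1⟩
  P = {0,6}:  v_{0} + v_{6} = v_{5}  so sig = ⟨2 | 1⟩
  P = {1,5}:  v_{1} + v_{5} = v_{3}  so sig = ⟨2 | 1⟩
  P = {2,4}:  v_{2} + v_{4} = v_{6}  so sig = ⟨2 | 1⟩
  P = {3,4}:  v_{3} + v_{4} = v_{1}  so sig = ⟨2 | 1⟩
  P = {3,5}:  v_{3} + v_{5} = v_{7}  so sig = ⟨2 | 1⟩
  P = {4,6}:  v_{4} + v_{6} = v_{7}  so sig = ⟨2 | 1⟩
  P = {4,7}:  v_{4} + v_{7} = v_{3}  so sig = ⟨2 | 1⟩
  P = {5,6}:  v_{5} + v_{6} = v_{2}  so sig = ⟨2 | 1⟩
  P = {5,7}:  v_{5} + v_{7} = v_{6}  so sig = ⟨2 | 1⟩
  P = {1,6}:  v_{1} + v_{6} = v_{3} + v_{7}  so sig = ⟨2 | 1 1⟩
  P = {2,3}:  v_{2} + v_{3} = v_{6} + v_{7}  so sig = ⟨2 | 1 1⟩
  P = {0,1}:  v_{0} + v_{1} = 2·v_{4}  so sig = ⟨2 | 2⟩
  P = {0,2}:  v_{0} + v_{2} = 2·v_{5}  so sig = ⟨2 | 2⟩
  P = {1,2}:  v_{1} + v_{2} = 2·v_{7}  so sig = ⟨2 | 2⟩
  P = {1,7}:  v_{1} + v_{7} = 2·v_{3}  so sig = ⟨2 | 2⟩
  P = {2,7}:  v_{2} + v_{7} = 2·v_{6}  so sig = ⟨2 | 2⟩
  P = {3,6}:  v_{3} + v_{6} = 2·v_{7}  so sig = ⟨2 | 2⟩

Sorted signature multiset PRS(X):
{ ⟨2 | 0⟩ ×2,  ⟨2 | 1⟩ ×10,  ⟨2 | 1 1⟩ ×2,  ⟨2 | 2⟩ ×6 }


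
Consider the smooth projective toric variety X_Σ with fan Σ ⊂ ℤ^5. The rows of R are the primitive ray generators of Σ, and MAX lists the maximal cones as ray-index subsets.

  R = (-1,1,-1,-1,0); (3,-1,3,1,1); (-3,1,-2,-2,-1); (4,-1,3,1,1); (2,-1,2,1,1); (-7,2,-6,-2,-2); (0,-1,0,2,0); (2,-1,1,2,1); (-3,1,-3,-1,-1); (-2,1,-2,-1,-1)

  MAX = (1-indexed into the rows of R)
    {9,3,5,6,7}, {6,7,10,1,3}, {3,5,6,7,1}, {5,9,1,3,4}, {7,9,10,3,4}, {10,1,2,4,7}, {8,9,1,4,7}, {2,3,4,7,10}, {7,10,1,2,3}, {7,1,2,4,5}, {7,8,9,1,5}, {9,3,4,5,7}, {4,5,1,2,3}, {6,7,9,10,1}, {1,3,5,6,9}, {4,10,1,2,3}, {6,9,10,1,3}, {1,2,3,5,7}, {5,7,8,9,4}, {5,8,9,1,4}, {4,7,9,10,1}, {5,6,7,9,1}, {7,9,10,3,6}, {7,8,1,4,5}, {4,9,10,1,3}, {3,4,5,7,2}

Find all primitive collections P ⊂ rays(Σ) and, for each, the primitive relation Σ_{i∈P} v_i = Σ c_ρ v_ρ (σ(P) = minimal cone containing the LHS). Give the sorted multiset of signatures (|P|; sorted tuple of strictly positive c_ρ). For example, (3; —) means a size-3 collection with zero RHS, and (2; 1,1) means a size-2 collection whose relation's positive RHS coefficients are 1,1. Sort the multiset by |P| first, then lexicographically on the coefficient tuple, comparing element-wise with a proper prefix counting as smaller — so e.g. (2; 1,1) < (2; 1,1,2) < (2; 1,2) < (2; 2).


Σ has 11 primitive collections:

  • {2,9}:  v_{2} + v_{9} = 0  ⇒ sig = (2; —)
  • {5,10}:  v_{5} + v_{10} = 0  ⇒ sig = (2; —)
  • {4,6}:  v_{4} + v_{6} = v_{9}  ⇒ sig = (2; 1)
  • {3,8}:  v_{3} + v_{8} = v_{5} + v_{9}  ⇒ sig = (2; 1,1)
  • {2,6}:  v_{2} + v_{6} = v_{1} + v_{3} + v_{7}  ⇒ sig = (2; 1,1,1)
  • {2,8}:  v_{2} + v_{8} = v_{1} + v_{4} + v_{5} + v_{7}  ⇒ sig = (2; 1,1,1,1)
  • {8,10}:  v_{8} + v_{10} = v_{1} + v_{4} + v_{7} + v_{9}  ⇒ sig = (2; 1,1,1,1)
  • {6,8}:  v_{6} + v_{8} = v_{1} + v_{5} + v_{7} + 2·v_{9}  ⇒ sig = (2; 1,1,1,2)
  • {1,3,4,7}:  v_{1} + v_{3} + v_{4} + v_{7} = 0  ⇒ sig = (4; —)
  • {1,3,7,9}:  v_{1} + v_{3} + v_{7} + v_{9} = v_{6}  ⇒ sig = (4; 1)
  • {1,4,5,7,9}:  v_{1} + v_{4} + v_{5} + v_{7} + v_{9} = v_{8}  ⇒ sig = (5; 1)

Hence PRS(X_Σ) =
    |P|=2: 8 collections, coeffs (), (), (1), (1,1), (1,1,1), (1,1,1,1), (1,1,1,1), (1,1,1,2)
    |P|=4: 2 collections, coeffs (), (1)
    |P|=5: 1 collection, coeffs (1)


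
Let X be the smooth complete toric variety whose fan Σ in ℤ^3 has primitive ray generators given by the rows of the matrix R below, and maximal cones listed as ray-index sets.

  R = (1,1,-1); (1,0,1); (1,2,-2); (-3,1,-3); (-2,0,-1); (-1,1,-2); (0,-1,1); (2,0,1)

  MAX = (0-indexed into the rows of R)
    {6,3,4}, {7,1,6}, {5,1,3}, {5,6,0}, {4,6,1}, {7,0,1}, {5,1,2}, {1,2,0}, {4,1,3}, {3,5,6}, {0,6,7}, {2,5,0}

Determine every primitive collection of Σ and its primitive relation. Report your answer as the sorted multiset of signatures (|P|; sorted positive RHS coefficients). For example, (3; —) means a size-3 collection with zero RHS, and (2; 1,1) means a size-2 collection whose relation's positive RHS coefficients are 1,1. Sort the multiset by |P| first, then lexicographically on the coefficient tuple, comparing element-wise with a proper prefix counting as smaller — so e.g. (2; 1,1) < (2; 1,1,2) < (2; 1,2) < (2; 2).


14 collections generate NE(X_Σ); each relation:

  P={4,7}:  v_{4} + v_{7} = 0  →  sig = (2; —)
  P={0,4}:  v_{0} + v_{4} = v_{5}  →  sig = (2; 1)
  P={2,6}:  v_{2} + v_{6} = v_{0}  →  sig = (2; 1)
  P={3,7}:  v_{3} + v_{7} = v_{5}  →  sig = (2; 1)
  P={4,5}:  v_{4} + v_{5} = v_{3}  →  sig = (2; 1)
  P={5,7}:  v_{5} + v_{7} = v_{0}  →  sig = (2; 1)
  P={2,4}:  v_{2} + v_{4} = v_{1} + 2·v_{5}  →  sig = (2; 1,2)
  P={2,7}:  v_{2} + v_{7} = 2·v_{0} + v_{1}  →  sig = (2; 1,2)
  P={2,3}:  v_{2} + v_{3} = v_{1} + 3·v_{5}  →  sig = (2; 1,3)
  P={0,3}:  v_{0} + v_{3} = 2·v_{5}  →  sig = (2; 2)
  P={1,5,6}:  v_{1} + v_{5} + v_{6} = 0  →  sig = (3; —)
  P={0,1,5}:  v_{0} + v_{1} + v_{5} = v_{2}  →  sig = (3; 1)
  P={0,1,6}:  v_{0} + v_{1} + v_{6} = v_{7}  →  sig = (3; 1)
  P={1,3,6}:  v_{1} + v_{3} + v_{6} = v_{4}  →  sig = (3; 1)

Hence PRS(X_Σ) =
    |P|=2: 10 collections, coeffs (), (1), (1), (1), (1), (1), (1,2), (1,2), (1,3), (2)
    |P|=3: 4 collections, coeffs (), (1), (1), (1)


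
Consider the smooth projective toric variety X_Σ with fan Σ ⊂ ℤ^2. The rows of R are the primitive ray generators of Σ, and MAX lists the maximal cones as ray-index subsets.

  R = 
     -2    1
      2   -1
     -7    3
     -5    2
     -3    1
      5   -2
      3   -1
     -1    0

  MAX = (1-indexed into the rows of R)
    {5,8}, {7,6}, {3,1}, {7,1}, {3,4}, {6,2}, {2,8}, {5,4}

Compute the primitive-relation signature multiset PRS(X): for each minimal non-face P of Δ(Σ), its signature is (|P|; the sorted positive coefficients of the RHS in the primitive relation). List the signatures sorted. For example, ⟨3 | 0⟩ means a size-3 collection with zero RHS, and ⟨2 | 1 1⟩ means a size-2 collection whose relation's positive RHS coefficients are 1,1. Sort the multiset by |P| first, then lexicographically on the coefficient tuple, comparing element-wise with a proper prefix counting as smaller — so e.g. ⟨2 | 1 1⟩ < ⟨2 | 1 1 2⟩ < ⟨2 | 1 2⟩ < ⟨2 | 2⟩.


The 20 primitive collections of Σ (r=8, n=2):

  {1,2}:  v_{1} + v_{2} = 0  ⇒ sig = ⟨2 | 0⟩
  {4,6}:  v_{4} + v_{6} = 0  ⇒ sig = ⟨2 | 0⟩
  {5,7}:  v_{5} + v_{7} = 0  ⇒ sig = ⟨2 | 0⟩
  {1,4}:  v_{1} + v_{4} = v_{3}  ⇒ sig = ⟨2 | 1⟩
  {1,5}:  v_{1} + v_{5} = v_{4}  ⇒ sig = ⟨2 | 1⟩
  {1,6}:  v_{1} + v_{6} = v_{7}  ⇒ sig = ⟨2 | 1⟩
  {1,8}:  v_{1} + v_{8} = v_{5}  ⇒ sig = ⟨2 | 1⟩
  {2,3}:  v_{2} + v_{3} = v_{4}  ⇒ sig = ⟨2 | 1⟩
  {2,4}:  v_{2} + v_{4} = v_{5}  ⇒ sig = ⟨2 | 1⟩
  {2,5}:  v_{2} + v_{5} = v_{8}  ⇒ sig = ⟨2 | 1⟩
  {2,7}:  v_{2} + v_{7} = v_{6}  ⇒ sig = ⟨2 | 1⟩
  {3,6}:  v_{3} + v_{6} = v_{1}  ⇒ sig = ⟨2 | 1⟩
  {4,7}:  v_{4} + v_{7} = v_{1}  ⇒ sig = ⟨2 | 1⟩
  {5,6}:  v_{5} + v_{6} = v_{2}  ⇒ sig = ⟨2 | 1⟩
  {7,8}:  v_{7} + v_{8} = v_{2}  ⇒ sig = ⟨2 | 1⟩
  {3,8}:  v_{3} + v_{8} = v_{4} + v_{5}  ⇒ sig = ⟨2 | 1 1⟩
  {3,5}:  v_{3} + v_{5} = 2·v_{4}  ⇒ sig = ⟨2 | 2⟩
  {3,7}:  v_{3} + v_{7} = 2·v_{1}  ⇒ sig = ⟨2 | 2⟩
  {4,8}:  v_{4} + v_{8} = 2·v_{5}  ⇒ sig = ⟨2 | 2⟩
  {6,8}:  v_{6} + v_{8} = 2·v_{2}  ⇒ sig = ⟨2 | 2⟩

so the primitive-relation signature multiset is
    ⟨2 | 0⟩
    ⟨2 | 0⟩
    ⟨2 | 0⟩
    ⟨2 | 1⟩
    ⟨2 | 1⟩
    ⟨2 | 1⟩
    ⟨2 | 1⟩
    ⟨2 | 1⟩
    ⟨2 | 1⟩
    ⟨2 | 1⟩
    ⟨2 | 1⟩
    ⟨2 | 1⟩
    ⟨2 | 1⟩
    ⟨2 | 1⟩
    ⟨2 | 1⟩
    ⟨2 | 1 1⟩
    ⟨2 | 2⟩
    ⟨2 | 2⟩
    ⟨2 | 2⟩
    ⟨2 | 2⟩


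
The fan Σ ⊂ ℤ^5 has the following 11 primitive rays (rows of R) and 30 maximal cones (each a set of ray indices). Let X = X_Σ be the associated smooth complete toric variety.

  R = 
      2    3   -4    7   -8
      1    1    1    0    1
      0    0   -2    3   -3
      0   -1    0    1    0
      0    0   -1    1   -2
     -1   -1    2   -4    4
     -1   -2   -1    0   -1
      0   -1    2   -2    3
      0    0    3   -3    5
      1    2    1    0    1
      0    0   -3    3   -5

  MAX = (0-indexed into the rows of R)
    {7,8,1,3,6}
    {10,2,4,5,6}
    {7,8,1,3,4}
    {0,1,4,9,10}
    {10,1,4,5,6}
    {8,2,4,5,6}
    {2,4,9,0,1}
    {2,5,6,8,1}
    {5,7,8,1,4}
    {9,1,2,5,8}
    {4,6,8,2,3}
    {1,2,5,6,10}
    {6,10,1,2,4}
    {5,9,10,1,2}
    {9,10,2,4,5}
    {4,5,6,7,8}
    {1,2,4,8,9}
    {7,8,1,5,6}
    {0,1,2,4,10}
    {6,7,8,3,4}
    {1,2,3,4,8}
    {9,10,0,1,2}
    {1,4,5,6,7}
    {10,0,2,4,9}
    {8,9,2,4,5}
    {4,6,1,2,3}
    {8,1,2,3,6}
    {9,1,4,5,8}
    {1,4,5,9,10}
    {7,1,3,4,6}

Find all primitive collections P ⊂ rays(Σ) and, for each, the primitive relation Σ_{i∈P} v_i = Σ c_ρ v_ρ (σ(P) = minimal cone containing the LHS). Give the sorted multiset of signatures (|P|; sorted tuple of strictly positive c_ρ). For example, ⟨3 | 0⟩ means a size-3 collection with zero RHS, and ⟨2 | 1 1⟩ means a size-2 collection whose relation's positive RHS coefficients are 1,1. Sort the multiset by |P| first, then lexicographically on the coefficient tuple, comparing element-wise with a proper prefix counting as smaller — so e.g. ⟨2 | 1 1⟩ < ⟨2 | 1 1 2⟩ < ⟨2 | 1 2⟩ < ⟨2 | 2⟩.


|primitive collections| = 16. Relations:

  • {6,9}:  v_{6} + v_{9} = 0  so sig = ⟨2 | 0⟩
  • {8,10}:  v_{8} + v_{10} = 0  so sig = ⟨2 | 0⟩
  • {2,7}:  v_{2} + v_{7} = v_{3}  so sig = ⟨2 | 1⟩
  • {0,5}:  v_{0} + v_{5} = v_{9} + v_{10}  so sig = ⟨2 | 1 1⟩
  • {3,5}:  v_{3} + v_{5} = v_{6} + v_{8}  so sig = ⟨2 | 1 1⟩
  • {7,9}:  v_{7} + v_{9} = v_{1} + v_{4} + v_{8}  so sig = ⟨2 | 1 1 1⟩
  • {7,10}:  v_{7} + v_{10} = v_{1} + v_{4} + v_{6}  so sig = ⟨2 | 1 1 1⟩
  • {0,6}:  v_{0} + v_{6} = v_{1} + v_{2} + v_{4} + v_{10}  so sig = ⟨2 | 1 1 1 1⟩
  • {0,8}:  v_{0} + v_{8} = v_{1} + v_{2} + v_{4} + v_{9}  so sig = ⟨2 | 1 1 1 1⟩
  • {3,9}:  v_{3} + v_{9} = v_{1} + v_{2} + v_{4} + v_{8}  so sig = ⟨2 | 1 1 1 1⟩
  • {3,10}:  v_{3} + v_{10} = v_{1} + v_{2} + v_{4} + v_{6}  so sig = ⟨2 | 1 1 1 1⟩
  • {0,7}:  v_{0} + v_{7} = 2·v_{1} + v_{2} + 2·v_{4}  so sig = ⟨2 | 1 2 2⟩
  • {0,3}:  v_{0} + v_{3} = 2·v_{1} + 2·v_{2} + 2·v_{4}  so sig = ⟨2 | 2 2 2⟩
  • {1,2,4,5}:  v_{1} + v_{2} + v_{4} + v_{5} = 0  so sig = ⟨4 | 0⟩
  • {1,4,6,8}:  v_{1} + v_{4} + v_{6} + v_{8} = v_{7}  so sig = ⟨4 | 1⟩
  • {1,2,4,9,10}:  v_{1} + v_{2} + v_{4} + v_{9} + v_{10} = v_{0}  so sig = ⟨5 | 1⟩

Signatures (|P|; sorted positive RHS coefficients), sorted:
[⟨2 | 0⟩, ⟨2 | 0⟩, ⟨2 | 1⟩, ⟨2 | 1 1⟩, ⟨2 | 1 1⟩, ⟨2 | 1 1 1⟩, ⟨2 | 1 1 1⟩, ⟨2 | 1 1 1 1⟩, ⟨2 | 1 1 1 1⟩, ⟨2 | 1 1 1 1⟩, ⟨2 | 1 1 1 1⟩, ⟨2 | 1 2 2⟩, ⟨2 | 2 2 2⟩, ⟨4 | 0⟩, ⟨4 | 1⟩, ⟨5 | 1⟩]


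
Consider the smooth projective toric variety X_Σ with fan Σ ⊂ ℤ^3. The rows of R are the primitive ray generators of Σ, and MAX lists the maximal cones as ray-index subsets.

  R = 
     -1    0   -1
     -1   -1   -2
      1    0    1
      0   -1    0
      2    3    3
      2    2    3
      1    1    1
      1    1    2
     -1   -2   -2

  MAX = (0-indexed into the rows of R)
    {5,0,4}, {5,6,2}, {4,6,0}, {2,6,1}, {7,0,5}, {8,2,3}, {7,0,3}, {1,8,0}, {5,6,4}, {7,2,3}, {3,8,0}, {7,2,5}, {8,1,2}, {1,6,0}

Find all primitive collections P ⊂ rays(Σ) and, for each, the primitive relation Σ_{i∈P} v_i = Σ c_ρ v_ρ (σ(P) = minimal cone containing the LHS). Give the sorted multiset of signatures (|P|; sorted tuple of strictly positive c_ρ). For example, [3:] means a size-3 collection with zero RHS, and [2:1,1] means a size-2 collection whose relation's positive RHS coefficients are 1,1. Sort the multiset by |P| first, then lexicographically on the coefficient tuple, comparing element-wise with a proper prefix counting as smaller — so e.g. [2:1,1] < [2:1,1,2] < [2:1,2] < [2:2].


Minimal non-faces — 16 found among 9 rays, 14 max cones:

  {0,2}:  v_{0} + v_{2} = 0  so sig = [2:]
  {1,7}:  v_{1} + v_{7} = 0  so sig = [2:]
  {1,3}:  v_{1} + v_{3} = v_{8}  so sig = [2:1]
  {1,5}:  v_{1} + v_{5} = v_{6}  so sig = [2:1]
  {3,4}:  v_{3} + v_{4} = v_{5}  so sig = [2:1]
  {3,6}:  v_{3} + v_{6} = v_{2}  so sig = [2:1]
  {4,8}:  v_{4} + v_{8} = v_{6}  so sig = [2:1]
  {5,8}:  v_{5} + v_{8} = v_{2}  so sig = [2:1]
  {6,7}:  v_{6} + v_{7} = v_{5}  so sig = [2:1]
  {7,8}:  v_{7} + v_{8} = v_{3}  so sig = [2:1]
  {2,4}:  v_{2} + v_{4} = v_{5} + v_{6}  so sig = [2:1,1]
  {3,5}:  v_{3} + v_{5} = v_{2} + v_{7}  so sig = [2:1,1]
  {6,8}:  v_{6} + v_{8} = v_{1} + v_{2}  so sig = [2:1,1]
  {1,4}:  v_{1} + v_{4} = v_{0} + 2·v_{6}  so sig = [2:1,2]
  {4,7}:  v_{4} + v_{7} = v_{0} + 2·v_{5}  so sig = [2:1,2]
  {0,5,6}:  v_{0} + v_{5} + v_{6} = v_{4}  so sig = [3:1]

Sorted signature multiset PRS(X):
    [2:]
    [2:]
    [2:1]
    [2:1]
    [2:1]
    [2:1]
    [2:1]
    [2:1]
    [2:1]
    [2:1]
    [2:1,1]
    [2:1,1]
    [2:1,1]
    [2:1,2]
    [2:1,2]
    [3:1]


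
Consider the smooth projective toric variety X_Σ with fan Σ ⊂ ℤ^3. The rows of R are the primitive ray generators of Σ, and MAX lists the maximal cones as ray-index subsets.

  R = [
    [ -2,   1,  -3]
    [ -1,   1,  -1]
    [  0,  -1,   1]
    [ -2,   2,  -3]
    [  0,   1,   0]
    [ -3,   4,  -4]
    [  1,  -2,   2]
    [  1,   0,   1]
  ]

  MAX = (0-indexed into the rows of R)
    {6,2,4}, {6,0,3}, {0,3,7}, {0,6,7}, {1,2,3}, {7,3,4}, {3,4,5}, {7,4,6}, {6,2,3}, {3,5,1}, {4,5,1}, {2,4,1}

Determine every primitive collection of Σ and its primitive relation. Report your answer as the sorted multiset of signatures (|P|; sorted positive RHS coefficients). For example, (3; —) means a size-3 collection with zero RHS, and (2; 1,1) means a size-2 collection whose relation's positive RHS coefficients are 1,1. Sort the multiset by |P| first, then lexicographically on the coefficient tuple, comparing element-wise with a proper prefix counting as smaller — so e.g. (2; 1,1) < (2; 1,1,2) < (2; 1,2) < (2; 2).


Σ has 14 primitive collections:

  P = {0,4}:  v_{0} + v_{4} = v_{3} — sig = (2; 1)
  P = {1,6}:  v_{1} + v_{6} = v_{2} — sig = (2; 1)
  P = {1,7}:  v_{1} + v_{7} = v_{4} — sig = (2; 1)
  P = {2,7}:  v_{2} + v_{7} = v_{4} + v_{6} — sig = (2; 1,1)
  P = {0,1}:  v_{0} + v_{1} = 2·v_{3} + v_{6} — sig = (2; 1,2)
  P = {0,5}:  v_{0} + v_{5} = v_{1} + 2·v_{3} — sig = (2; 1,2)
  P = {5,7}:  v_{5} + v_{7} = v_{3} + 2·v_{4} — sig = (2; 1,2)
  P = {5,6}:  v_{5} + v_{6} = 2·v_{1} — sig = (2; 2)
  P = {0,2}:  v_{0} + v_{2} = 2·v_{3} + 2·v_{6} — sig = (2; 2,2)
  P = {2,5}:  v_{2} + v_{5} = 3·v_{1} — sig = (2; 3)
  P = {3,6,7}:  v_{3} + v_{6} + v_{7} = 0 — sig = (3; —)
  P = {1,3,4}:  v_{1} + v_{3} + v_{4} = v_{5} — sig = (3; 1)
  P = {3,4,6}:  v_{3} + v_{4} + v_{6} = v_{1} — sig = (3; 1)
  P = {2,3,4}:  v_{2} + v_{3} + v_{4} = 2·v_{1} — sig = (3; 2)

Signatures (|P|; sorted positive RHS coefficients), sorted:
    (2; 1)
    (2; 1)
    (2; 1)
    (2; 1,1)
    (2; 1,2)
    (2; 1,2)
    (2; 1,2)
    (2; 2)
    (2; 2,2)
    (2; 3)
    (3; —)
    (3; 1)
    (3; 1)
    (3; 2)
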